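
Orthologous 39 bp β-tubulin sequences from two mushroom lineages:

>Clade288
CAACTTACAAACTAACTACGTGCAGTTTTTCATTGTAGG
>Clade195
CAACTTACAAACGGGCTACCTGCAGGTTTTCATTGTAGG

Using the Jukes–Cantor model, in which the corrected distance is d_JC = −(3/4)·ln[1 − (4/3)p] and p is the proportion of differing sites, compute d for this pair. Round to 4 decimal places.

Mismatches occur at site 13 (T→G), site 14 (A→G), site 15 (A→G), site 20 (G→C), site 26 (T→G).
p = 5/39 = 0.128205.
d = −0.75 · ln(1 − (4/3)·0.128205) = −0.75 · ln(0.829060) = −0.75 · (-0.187463) = 0.1406.

0.1406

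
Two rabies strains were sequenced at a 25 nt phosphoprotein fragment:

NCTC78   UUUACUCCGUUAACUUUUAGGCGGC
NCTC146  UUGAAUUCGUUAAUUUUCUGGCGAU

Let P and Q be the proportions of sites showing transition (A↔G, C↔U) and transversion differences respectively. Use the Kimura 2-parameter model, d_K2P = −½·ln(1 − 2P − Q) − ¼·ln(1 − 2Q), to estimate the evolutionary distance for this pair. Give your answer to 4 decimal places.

0.4356

Mismatches occur at site 3 (U/G, transversion), site 5 (C/A, transversion), site 7 (C/U, transition), site 14 (C/U, transition), site 18 (U/C, transition), site 19 (A/U, transversion), site 24 (G/A, transition), site 25 (C/U, transition).
Of the 8 differences, 5 transitions and 3 transversions over 25 sites: P = 5/25 = 0.200000, Q = 3/25 = 0.120000.
d = −0.5·ln(0.480000) − 0.25·ln(0.760000) = −0.5·(-0.733969) − 0.25·(-0.274437) = 0.4356.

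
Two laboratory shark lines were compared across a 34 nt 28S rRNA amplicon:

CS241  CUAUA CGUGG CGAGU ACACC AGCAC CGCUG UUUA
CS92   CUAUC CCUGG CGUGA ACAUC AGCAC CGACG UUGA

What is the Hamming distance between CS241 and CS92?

8

The sequences differ at positions 5 (A/C), 7 (G/C), 13 (A/U), 15 (U/A), 19 (C/U), 28 (C/A), 29 (U/C), 33 (U/G).
That gives 8 mismatches out of 34 aligned sites, so the Hamming distance is 8.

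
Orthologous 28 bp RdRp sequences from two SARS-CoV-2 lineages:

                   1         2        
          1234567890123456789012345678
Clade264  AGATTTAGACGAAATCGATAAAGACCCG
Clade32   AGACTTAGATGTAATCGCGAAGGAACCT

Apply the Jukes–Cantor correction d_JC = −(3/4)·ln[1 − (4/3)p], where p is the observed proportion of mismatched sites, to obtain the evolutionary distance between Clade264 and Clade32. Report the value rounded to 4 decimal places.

0.3597

Mismatches occur at site 4 (T/C), site 10 (C/T), site 12 (A/T), site 18 (A/C), site 19 (T/G), site 22 (A/G), site 25 (C/A), site 28 (G/T).
p = 8/28 = 0.285714.
d = −0.75 · ln(1 − (4/3)·0.285714) = −0.75 · ln(0.619048) = −0.75 · (-0.479572) = 0.3597.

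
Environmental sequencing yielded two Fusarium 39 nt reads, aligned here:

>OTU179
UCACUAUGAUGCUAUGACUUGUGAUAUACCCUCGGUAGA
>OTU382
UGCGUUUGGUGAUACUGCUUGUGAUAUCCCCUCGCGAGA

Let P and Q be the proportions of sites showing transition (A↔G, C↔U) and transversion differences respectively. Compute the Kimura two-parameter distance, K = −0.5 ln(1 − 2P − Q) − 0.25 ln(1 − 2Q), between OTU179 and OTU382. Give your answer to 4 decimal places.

Mismatches occur at site 2 (C→G, transversion), site 3 (A→C, transversion), site 4 (C→G, transversion), site 6 (A→U, transversion), site 9 (A→G, transition), site 12 (C→A, transversion), site 15 (U→C, transition), site 16 (G→U, transversion), site 17 (A→G, transition), site 28 (A→C, transversion), site 35 (G→C, transversion), site 36 (U→G, transversion).
Of the 12 differences, 3 transitions and 9 transversions over 39 sites: P = 3/39 = 0.076923, Q = 9/39 = 0.230769.
d = −0.5·ln(0.615385) − 0.25·ln(0.538462) = −0.5·(-0.485507) − 0.25·(-0.619038) = 0.3975.

0.3975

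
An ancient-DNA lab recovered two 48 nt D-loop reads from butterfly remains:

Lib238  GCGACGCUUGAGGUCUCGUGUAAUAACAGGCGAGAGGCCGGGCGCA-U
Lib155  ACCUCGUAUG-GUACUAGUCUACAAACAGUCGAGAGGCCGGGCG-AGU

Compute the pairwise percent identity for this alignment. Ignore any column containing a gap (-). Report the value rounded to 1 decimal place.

Excluding the 3 gap columns leaves 45 comparable sites.
Differing sites — 1:G/A; 3:G/C; 4:A/U; 7:C/U; 8:U/A; 13:G/U; 14:U/A; 17:C/A; 20:G/C; 23:A/C; 24:U/A; 30:G/U.
33 of the 45 comparable sites match, so the percent identity is 33/45 × 100 = 73.3%.

73.3%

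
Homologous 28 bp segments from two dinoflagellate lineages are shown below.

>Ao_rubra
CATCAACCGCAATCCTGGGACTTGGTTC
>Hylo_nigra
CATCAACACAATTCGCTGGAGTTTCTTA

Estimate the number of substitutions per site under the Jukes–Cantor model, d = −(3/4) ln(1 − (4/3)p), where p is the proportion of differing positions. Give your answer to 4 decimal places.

Mismatches occur at site 8 (C↔A), site 9 (G↔C), site 10 (C↔A), site 12 (A↔T), site 15 (C↔G), site 16 (T↔C), site 17 (G↔T), site 21 (C↔G), site 24 (G↔T), site 25 (G↔C), site 28 (C↔A).
p = 11/28 = 0.392857.
d = −0.75 · ln(1 − (4/3)·0.392857) = −0.75 · ln(0.476191) = −0.75 · (-0.741936) = 0.5565.

0.5565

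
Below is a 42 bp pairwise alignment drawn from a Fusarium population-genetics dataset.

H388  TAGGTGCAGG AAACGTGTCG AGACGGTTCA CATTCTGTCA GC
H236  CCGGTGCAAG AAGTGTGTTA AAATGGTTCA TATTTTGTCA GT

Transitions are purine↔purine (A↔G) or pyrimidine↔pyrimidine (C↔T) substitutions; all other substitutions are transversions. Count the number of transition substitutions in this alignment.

Mismatches occur at site 1 (T→C, transition), site 2 (A→C, transversion), site 9 (G→A, transition), site 13 (A→G, transition), site 14 (C→T, transition), site 19 (C→T, transition), site 20 (G→A, transition), site 22 (G→A, transition), site 24 (C→T, transition), site 31 (C→T, transition), site 35 (C→T, transition), site 42 (C→T, transition).
Of the 12 differences, 11 transitions and 1 transversion, so the answer is 11.

11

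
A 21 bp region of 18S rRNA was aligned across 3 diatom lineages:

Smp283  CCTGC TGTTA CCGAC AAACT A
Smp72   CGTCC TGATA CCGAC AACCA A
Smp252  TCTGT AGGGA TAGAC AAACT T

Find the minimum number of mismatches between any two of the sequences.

5

Pairwise Hamming distances:
  Smp283 vs Smp72: 5
  Smp283 vs Smp252: 8
  Smp72 vs Smp252: 12
The smallest is 5, between Smp283 and Smp72.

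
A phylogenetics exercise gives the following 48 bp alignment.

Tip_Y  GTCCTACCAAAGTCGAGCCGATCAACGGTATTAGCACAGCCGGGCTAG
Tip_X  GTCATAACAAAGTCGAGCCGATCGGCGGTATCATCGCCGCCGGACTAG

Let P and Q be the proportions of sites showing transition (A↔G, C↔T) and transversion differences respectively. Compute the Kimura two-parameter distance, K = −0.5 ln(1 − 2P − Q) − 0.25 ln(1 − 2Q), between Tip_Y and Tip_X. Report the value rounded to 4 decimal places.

0.2180

Differing sites — 4:C/A (Tv); 7:C/A (Tv); 24:A/G (Ti); 25:A/G (Ti); 32:T/C (Ti); 34:G/T (Tv); 36:A/G (Ti); 38:A/C (Tv); 44:G/A (Ti).
Of the 9 differences, 5 transitions and 4 transversions over 48 sites: P = 5/48 = 0.104167, Q = 4/48 = 0.083333.
d = −0.5·ln(0.708333) − 0.25·ln(0.833334) = −0.5·(-0.344841) − 0.25·(-0.182321) = 0.2180.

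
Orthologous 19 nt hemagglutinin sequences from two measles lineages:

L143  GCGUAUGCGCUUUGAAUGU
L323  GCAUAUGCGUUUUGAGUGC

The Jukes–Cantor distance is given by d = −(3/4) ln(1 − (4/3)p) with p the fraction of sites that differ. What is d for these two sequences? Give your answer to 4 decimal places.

Differing sites — 3:G/A; 10:C/U; 16:A/G; 19:U/C.
p = 4/19 = 0.210526.
d = −0.75 · ln(1 − (4/3)·0.210526) = −0.75 · ln(0.719299) = −0.75 · (-0.329478) = 0.2471.

0.2471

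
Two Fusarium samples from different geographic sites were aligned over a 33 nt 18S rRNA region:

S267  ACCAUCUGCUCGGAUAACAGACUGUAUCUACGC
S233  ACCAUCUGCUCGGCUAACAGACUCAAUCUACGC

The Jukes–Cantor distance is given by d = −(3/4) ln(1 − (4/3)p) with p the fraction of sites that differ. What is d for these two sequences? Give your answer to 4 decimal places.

0.0969

Differing sites — 14:A/C; 24:G/C; 25:U/A.
p = 3/33 = 0.090909.
d = −0.75 · ln(1 − (4/3)·0.090909) = −0.75 · ln(0.878788) = −0.75 · (-0.129212) = 0.0969.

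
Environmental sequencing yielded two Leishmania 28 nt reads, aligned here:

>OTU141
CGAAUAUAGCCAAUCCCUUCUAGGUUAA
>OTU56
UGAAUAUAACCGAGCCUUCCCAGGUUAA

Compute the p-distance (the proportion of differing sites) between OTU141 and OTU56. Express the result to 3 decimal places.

0.250

Differing sites — 1:C/U; 9:G/A; 12:A/G; 14:U/G; 17:C/U; 19:U/C; 21:U/C.
There are 7 differences over 28 sites, so p = 7/28 = 0.250.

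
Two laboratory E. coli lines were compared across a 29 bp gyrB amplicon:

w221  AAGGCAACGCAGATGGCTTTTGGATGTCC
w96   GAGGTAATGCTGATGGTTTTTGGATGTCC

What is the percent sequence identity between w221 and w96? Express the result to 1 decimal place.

The sequences differ at positions 1 (A/G), 5 (C/T), 8 (C/T), 11 (A/T), 17 (C/T).
24 of the 29 sites match, so the percent identity is 24/29 × 100 = 82.8%.

82.8%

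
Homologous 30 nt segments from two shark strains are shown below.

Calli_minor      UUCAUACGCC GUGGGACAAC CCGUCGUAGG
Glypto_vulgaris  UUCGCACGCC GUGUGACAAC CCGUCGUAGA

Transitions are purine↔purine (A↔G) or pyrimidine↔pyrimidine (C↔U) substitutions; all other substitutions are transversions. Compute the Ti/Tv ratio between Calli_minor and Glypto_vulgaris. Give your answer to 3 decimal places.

The sequences differ at positions 4 (A/G, transition), 5 (U/C, transition), 14 (G/U, transversion), 30 (G/A, transition).
Of the 4 differences, 3 transitions and 1 transversion, so Ti/Tv = 3/1 = 3.000.

3.000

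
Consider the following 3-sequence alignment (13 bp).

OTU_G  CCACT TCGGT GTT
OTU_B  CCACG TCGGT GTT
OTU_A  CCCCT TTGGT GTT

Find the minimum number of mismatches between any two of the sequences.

1

Pairwise Hamming distances:
  OTU_G vs OTU_B: 1
  OTU_G vs OTU_A: 2
  OTU_B vs OTU_A: 3
The smallest is 1, between OTU_G and OTU_B.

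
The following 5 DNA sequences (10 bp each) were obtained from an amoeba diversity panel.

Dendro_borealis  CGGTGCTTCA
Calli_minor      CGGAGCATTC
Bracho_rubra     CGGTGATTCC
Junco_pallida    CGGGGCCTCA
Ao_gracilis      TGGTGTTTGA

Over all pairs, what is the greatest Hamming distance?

Pairwise Hamming distances:
  Dendro_borealis vs Calli_minor: 4
  Dendro_borealis vs Bracho_rubra: 2
  Dendro_borealis vs Junco_pallida: 2
  Dendro_borealis vs Ao_gracilis: 3
  Calli_minor vs Bracho_rubra: 4
  Calli_minor vs Junco_pallida: 4
  Calli_minor vs Ao_gracilis: 6
  Bracho_rubra vs Junco_pallida: 4
  Bracho_rubra vs Ao_gracilis: 4
  Junco_pallida vs Ao_gracilis: 5
The largest is 6, between Calli_minor and Ao_gracilis.

6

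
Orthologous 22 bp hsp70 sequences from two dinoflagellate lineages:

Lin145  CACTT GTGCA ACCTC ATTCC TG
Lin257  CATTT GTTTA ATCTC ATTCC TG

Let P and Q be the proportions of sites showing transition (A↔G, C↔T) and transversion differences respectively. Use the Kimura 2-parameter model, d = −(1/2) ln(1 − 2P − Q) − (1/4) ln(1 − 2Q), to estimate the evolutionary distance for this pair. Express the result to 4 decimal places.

0.2153

Differing sites — 3:C/T (Ti); 8:G/T (Tv); 9:C/T (Ti); 12:C/T (Ti).
Of the 4 differences, 3 transitions and 1 transversion over 22 sites: P = 3/22 = 0.136364, Q = 1/22 = 0.045455.
d = −0.5·ln(0.681817) − 0.25·ln(0.909090) = −0.5·(-0.382994) − 0.25·(-0.095311) = 0.2153.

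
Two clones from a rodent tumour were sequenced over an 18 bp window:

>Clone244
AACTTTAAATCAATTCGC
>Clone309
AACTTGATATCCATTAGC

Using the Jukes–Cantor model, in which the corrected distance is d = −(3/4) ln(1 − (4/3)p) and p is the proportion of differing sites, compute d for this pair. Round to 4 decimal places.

0.2635

The sequences differ at positions 6 (T/G), 8 (A/T), 12 (A/C), 16 (C/A).
p = 4/18 = 0.222222.
d = −0.75 · ln(1 − (4/3)·0.222222) = −0.75 · ln(0.703704) = −0.75 · (-0.351397) = 0.2635.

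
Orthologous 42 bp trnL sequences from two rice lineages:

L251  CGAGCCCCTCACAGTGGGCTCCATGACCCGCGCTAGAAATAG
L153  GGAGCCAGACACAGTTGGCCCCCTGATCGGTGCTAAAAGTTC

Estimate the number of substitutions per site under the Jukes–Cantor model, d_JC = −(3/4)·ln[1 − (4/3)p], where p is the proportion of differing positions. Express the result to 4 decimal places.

Differing sites — 1:C/G; 7:C/A; 8:C/G; 9:T/A; 16:G/T; 20:T/C; 23:A/C; 27:C/T; 29:C/G; 31:C/T; 36:G/A; 39:A/G; 41:A/T; 42:G/C.
p = 14/42 = 0.333333.
d = −0.75 · ln(1 − (4/3)·0.333333) = −0.75 · ln(0.555556) = −0.75 · (-0.587786) = 0.4408.

0.4408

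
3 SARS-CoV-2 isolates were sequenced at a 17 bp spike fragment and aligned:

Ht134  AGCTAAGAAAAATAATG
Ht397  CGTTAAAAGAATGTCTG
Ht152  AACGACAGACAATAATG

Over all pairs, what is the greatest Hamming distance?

12

Pairwise Hamming distances:
  Ht134 vs Ht397: 8
  Ht134 vs Ht152: 6
  Ht397 vs Ht152: 12
The largest is 12, between Ht397 and Ht152.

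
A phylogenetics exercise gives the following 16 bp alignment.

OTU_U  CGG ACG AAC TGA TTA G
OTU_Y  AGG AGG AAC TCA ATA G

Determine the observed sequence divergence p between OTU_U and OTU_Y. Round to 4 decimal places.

0.2500

Differing sites — 1:C/A; 5:C/G; 11:G/C; 13:T/A.
There are 4 differences over 16 sites, so p = 4/16 = 0.2500.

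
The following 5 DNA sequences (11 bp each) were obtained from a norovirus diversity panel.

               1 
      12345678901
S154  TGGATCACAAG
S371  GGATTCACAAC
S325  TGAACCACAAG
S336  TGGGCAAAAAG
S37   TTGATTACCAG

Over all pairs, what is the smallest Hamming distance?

Pairwise Hamming distances:
  S154 vs S371: 4
  S154 vs S325: 2
  S154 vs S336: 4
  S154 vs S37: 3
  S371 vs S325: 4
  S371 vs S336: 7
  S371 vs S37: 7
  S325 vs S336: 4
  S325 vs S37: 5
  S336 vs S37: 6
The smallest is 2, between S154 and S325.

2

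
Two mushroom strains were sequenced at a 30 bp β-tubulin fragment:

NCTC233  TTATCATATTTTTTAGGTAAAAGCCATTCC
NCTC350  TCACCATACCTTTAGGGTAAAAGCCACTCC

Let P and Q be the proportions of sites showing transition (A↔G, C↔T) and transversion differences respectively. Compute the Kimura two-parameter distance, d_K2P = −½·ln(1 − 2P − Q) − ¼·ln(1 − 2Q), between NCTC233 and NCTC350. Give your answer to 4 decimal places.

The sequences differ at positions 2 (T/C, transition), 4 (T/C, transition), 9 (T/C, transition), 10 (T/C, transition), 14 (T/A, transversion), 15 (A/G, transition), 27 (T/C, transition).
Of the 7 differences, 6 transitions and 1 transversion over 30 sites: P = 6/30 = 0.200000, Q = 1/30 = 0.033333.
d = −0.5·ln(0.566667) − 0.25·ln(0.933334) = −0.5·(-0.567983) − 0.25·(-0.068992) = 0.3012.

0.3012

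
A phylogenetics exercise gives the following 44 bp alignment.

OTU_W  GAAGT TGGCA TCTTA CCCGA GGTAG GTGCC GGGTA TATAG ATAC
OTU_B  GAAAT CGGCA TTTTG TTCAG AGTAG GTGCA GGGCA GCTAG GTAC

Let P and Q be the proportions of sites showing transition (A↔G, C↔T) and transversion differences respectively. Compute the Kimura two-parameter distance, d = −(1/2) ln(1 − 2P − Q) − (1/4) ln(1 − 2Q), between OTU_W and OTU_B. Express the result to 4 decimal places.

0.4565

Mismatches occur at site 4 (G↔A, transition), site 6 (T↔C, transition), site 12 (C↔T, transition), site 15 (A↔G, transition), site 16 (C↔T, transition), site 17 (C↔T, transition), site 19 (G↔A, transition), site 20 (A↔G, transition), site 21 (G↔A, transition), site 30 (C↔A, transversion), site 34 (T↔C, transition), site 36 (T↔G, transversion), site 37 (A↔C, transversion), site 41 (A↔G, transition).
Of the 14 differences, 11 transitions and 3 transversions over 44 sites: P = 11/44 = 0.250000, Q = 3/44 = 0.068182.
d = −0.5·ln(0.431818) − 0.25·ln(0.863636) = −0.5·(-0.839751) − 0.25·(-0.146604) = 0.4565.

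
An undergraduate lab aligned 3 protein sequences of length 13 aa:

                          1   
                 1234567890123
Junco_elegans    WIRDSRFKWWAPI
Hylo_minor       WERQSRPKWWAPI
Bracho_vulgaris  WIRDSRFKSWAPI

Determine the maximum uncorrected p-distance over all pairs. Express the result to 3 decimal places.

0.308

Pairwise Hamming distances:
  Junco_elegans vs Hylo_minor: 3
  Junco_elegans vs Bracho_vulgaris: 1
  Hylo_minor vs Bracho_vulgaris: 4
The largest is 4 mismatches, between Hylo_minor and Bracho_vulgaris; p = 4/13 = 0.308.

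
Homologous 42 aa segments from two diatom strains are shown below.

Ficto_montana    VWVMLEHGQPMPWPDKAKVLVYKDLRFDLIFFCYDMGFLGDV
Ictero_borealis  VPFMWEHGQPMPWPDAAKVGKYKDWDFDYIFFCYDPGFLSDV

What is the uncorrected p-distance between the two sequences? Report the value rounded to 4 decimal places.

0.2619

Mismatches occur at site 2 (W↔P), site 3 (V↔F), site 5 (L↔W), site 16 (K↔A), site 20 (L↔G), site 21 (V↔K), site 25 (L↔W), site 26 (R↔D), site 29 (L↔Y), site 36 (M↔P), site 40 (G↔S).
There are 11 differences over 42 sites, so p = 11/42 = 0.2619.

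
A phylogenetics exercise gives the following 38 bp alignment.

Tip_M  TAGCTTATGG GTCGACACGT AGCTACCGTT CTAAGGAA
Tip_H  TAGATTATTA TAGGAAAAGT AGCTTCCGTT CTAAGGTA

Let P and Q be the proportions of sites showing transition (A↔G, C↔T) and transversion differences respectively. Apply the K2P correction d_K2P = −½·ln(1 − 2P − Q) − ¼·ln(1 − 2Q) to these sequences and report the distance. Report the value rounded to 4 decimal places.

The sequences differ at positions 4 (C/A, transversion), 9 (G/T, transversion), 10 (G/A, transition), 11 (G/T, transversion), 12 (T/A, transversion), 13 (C/G, transversion), 16 (C/A, transversion), 18 (C/A, transversion), 25 (A/T, transversion), 37 (A/T, transversion).
Of the 10 differences, 1 transition and 9 transversions over 38 sites: P = 1/38 = 0.026316, Q = 9/38 = 0.236842.
d = −0.5·ln(0.710526) − 0.25·ln(0.526316) = −0.5·(-0.341750) − 0.25·(-0.641853) = 0.3313.

0.3313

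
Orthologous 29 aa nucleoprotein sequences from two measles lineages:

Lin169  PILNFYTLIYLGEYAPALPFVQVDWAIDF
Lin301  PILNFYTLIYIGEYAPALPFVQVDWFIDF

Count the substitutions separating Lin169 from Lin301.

Mismatches occur at site 11 (L↔I), site 26 (A↔F).
That gives 2 mismatches out of 29 aligned sites, so the Hamming distance is 2.

2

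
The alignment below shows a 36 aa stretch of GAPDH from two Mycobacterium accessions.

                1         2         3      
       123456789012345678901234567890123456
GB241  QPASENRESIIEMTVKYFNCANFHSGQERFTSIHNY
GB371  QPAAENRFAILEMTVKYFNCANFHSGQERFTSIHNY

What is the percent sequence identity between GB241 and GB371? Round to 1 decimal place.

Differing sites — 4:S/A; 8:E/F; 9:S/A; 11:I/L.
32 of the 36 sites match, so the percent identity is 32/36 × 100 = 88.9%.

88.9%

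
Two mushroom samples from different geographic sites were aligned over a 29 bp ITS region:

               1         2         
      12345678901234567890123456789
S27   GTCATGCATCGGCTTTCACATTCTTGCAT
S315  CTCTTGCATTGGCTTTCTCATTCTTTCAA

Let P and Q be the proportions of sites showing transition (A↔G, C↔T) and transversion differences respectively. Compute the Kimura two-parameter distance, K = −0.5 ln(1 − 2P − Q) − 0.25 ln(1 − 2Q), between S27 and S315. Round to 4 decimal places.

0.2438

Differing sites — 1:G/C (Tv); 4:A/T (Tv); 10:C/T (Ti); 18:A/T (Tv); 26:G/T (Tv); 29:T/A (Tv).
Of the 6 differences, 1 transition and 5 transversions over 29 sites: P = 1/29 = 0.034483, Q = 5/29 = 0.172414.
d = −0.5·ln(0.758620) − 0.25·ln(0.655172) = −0.5·(-0.276254) − 0.25·(-0.422857) = 0.2438.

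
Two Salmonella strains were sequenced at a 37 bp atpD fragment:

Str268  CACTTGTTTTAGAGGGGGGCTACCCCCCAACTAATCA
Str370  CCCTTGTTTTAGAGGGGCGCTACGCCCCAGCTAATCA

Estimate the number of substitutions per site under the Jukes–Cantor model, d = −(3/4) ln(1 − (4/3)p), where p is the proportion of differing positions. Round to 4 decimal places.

The sequences differ at positions 2 (A/C), 18 (G/C), 24 (C/G), 30 (A/G).
p = 4/37 = 0.108108.
d = −0.75 · ln(1 − (4/3)·0.108108) = −0.75 · ln(0.855856) = −0.75 · (-0.155653) = 0.1167.

0.1167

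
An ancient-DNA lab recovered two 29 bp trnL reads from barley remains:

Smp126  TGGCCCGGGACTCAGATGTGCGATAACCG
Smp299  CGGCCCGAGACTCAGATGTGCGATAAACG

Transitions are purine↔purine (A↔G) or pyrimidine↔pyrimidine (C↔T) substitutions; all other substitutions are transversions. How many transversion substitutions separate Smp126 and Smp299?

Mismatches occur at site 1 (T→C, transition), site 8 (G→A, transition), site 27 (C→A, transversion).
Of the 3 differences, 2 transitions and 1 transversion, so the answer is 1.

1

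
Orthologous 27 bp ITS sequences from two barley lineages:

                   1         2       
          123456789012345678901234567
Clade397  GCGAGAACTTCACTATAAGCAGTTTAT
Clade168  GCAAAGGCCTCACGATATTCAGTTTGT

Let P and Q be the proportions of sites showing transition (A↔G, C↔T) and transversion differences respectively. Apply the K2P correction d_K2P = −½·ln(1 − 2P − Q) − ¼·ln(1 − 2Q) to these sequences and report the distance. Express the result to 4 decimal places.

0.4683

The sequences differ at positions 3 (G/A, transition), 5 (G/A, transition), 6 (A/G, transition), 7 (A/G, transition), 9 (T/C, transition), 14 (T/G, transversion), 18 (A/T, transversion), 19 (G/T, transversion), 26 (A/G, transition).
Of the 9 differences, 6 transitions and 3 transversions over 27 sites: P = 6/27 = 0.222222, Q = 3/27 = 0.111111.
d = −0.5·ln(0.444445) − 0.25·ln(0.777778) = −0.5·(-0.810929) − 0.25·(-0.251314) = 0.4683.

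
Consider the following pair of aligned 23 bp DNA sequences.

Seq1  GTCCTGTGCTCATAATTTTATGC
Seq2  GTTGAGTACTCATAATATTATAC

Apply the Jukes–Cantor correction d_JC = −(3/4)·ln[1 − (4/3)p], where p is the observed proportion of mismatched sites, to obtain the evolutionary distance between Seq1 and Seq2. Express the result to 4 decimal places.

0.3206

The sequences differ at positions 3 (C/T), 4 (C/G), 5 (T/A), 8 (G/A), 17 (T/A), 22 (G/A).
p = 6/23 = 0.260870.
d = −0.75 · ln(1 − (4/3)·0.260870) = −0.75 · ln(0.652173) = −0.75 · (-0.427445) = 0.3206.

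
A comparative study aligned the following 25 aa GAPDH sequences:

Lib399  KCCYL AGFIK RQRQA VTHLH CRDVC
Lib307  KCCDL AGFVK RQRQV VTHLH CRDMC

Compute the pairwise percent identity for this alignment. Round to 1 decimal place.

84.0%

Differing sites — 4:Y/D; 9:I/V; 15:A/V; 24:V/M.
21 of the 25 sites match, so the percent identity is 21/25 × 100 = 84.0%.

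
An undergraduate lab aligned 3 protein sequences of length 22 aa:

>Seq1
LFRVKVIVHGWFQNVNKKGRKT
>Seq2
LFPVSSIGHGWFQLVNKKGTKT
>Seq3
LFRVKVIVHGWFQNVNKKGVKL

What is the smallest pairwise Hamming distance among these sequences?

2

Pairwise Hamming distances:
  Seq1 vs Seq2: 6
  Seq1 vs Seq3: 2
  Seq2 vs Seq3: 7
The smallest is 2, between Seq1 and Seq3.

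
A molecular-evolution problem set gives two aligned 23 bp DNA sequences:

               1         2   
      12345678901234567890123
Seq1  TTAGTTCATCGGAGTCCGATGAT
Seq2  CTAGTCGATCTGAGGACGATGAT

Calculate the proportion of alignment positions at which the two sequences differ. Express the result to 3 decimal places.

0.261

The sequences differ at positions 1 (T/C), 6 (T/C), 7 (C/G), 11 (G/T), 15 (T/G), 16 (C/A).
There are 6 differences over 23 sites, so p = 6/23 = 0.261.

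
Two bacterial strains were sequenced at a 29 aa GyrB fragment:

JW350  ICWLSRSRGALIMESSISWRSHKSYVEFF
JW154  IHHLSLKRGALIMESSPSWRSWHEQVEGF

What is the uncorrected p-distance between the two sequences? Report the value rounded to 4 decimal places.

The sequences differ at positions 2 (C/H), 3 (W/H), 6 (R/L), 7 (S/K), 17 (I/P), 22 (H/W), 23 (K/H), 24 (S/E), 25 (Y/Q), 28 (F/G).
There are 10 differences over 29 sites, so p = 10/29 = 0.3448.

0.3448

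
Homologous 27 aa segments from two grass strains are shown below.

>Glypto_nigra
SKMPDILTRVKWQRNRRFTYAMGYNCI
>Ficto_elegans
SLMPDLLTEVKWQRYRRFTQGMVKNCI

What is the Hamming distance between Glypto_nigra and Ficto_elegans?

8

Differing sites — 2:K/L; 6:I/L; 9:R/E; 15:N/Y; 20:Y/Q; 21:A/G; 23:G/V; 24:Y/K.
That gives 8 mismatches out of 27 aligned sites, so the Hamming distance is 8.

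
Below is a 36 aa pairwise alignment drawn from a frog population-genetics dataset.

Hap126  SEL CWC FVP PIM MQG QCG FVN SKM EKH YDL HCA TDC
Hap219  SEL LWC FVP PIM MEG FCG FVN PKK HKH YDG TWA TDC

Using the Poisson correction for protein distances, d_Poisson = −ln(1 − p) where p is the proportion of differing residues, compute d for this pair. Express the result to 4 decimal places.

0.2877

Differing sites — 4:C/L; 14:Q/E; 16:Q/F; 22:S/P; 24:M/K; 25:E/H; 30:L/G; 31:H/T; 32:C/W.
p = 9/36 = 0.250000.
d = −ln(1 − 0.250000) = −ln(0.750000) = 0.2877.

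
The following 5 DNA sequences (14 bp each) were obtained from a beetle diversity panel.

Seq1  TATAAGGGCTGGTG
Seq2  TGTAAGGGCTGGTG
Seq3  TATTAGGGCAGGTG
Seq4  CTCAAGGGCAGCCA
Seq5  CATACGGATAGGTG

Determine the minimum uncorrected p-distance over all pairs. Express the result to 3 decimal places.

0.071

Pairwise Hamming distances:
  Seq1 vs Seq2: 1
  Seq1 vs Seq3: 2
  Seq1 vs Seq4: 7
  Seq1 vs Seq5: 5
  Seq2 vs Seq3: 3
  Seq2 vs Seq4: 7
  Seq2 vs Seq5: 6
  Seq3 vs Seq4: 7
  Seq3 vs Seq5: 5
  Seq4 vs Seq5: 8
The smallest is 1 mismatch, between Seq1 and Seq2; p = 1/14 = 0.071.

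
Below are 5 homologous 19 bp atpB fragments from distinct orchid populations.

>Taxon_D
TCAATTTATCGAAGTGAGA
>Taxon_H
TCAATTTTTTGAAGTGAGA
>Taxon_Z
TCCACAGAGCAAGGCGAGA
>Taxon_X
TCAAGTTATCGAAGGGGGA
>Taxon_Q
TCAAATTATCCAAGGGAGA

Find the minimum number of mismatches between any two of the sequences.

Pairwise Hamming distances:
  Taxon_D vs Taxon_H: 2
  Taxon_D vs Taxon_Z: 8
  Taxon_D vs Taxon_X: 3
  Taxon_D vs Taxon_Q: 3
  Taxon_H vs Taxon_Z: 10
  Taxon_H vs Taxon_X: 5
  Taxon_H vs Taxon_Q: 5
  Taxon_Z vs Taxon_X: 9
  Taxon_Z vs Taxon_Q: 8
  Taxon_X vs Taxon_Q: 3
The smallest is 2, between Taxon_D and Taxon_H.

2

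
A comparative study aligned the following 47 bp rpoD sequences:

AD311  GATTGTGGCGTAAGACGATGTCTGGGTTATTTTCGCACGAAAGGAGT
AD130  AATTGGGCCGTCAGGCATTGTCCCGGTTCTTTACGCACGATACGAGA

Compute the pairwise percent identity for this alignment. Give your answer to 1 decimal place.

Differing sites — 1:G/A; 6:T/G; 8:G/C; 12:A/C; 15:A/G; 17:G/A; 18:A/T; 23:T/C; 24:G/C; 29:A/C; 33:T/A; 41:A/T; 43:G/C; 47:T/A.
33 of the 47 sites match, so the percent identity is 33/47 × 100 = 70.2%.

70.2%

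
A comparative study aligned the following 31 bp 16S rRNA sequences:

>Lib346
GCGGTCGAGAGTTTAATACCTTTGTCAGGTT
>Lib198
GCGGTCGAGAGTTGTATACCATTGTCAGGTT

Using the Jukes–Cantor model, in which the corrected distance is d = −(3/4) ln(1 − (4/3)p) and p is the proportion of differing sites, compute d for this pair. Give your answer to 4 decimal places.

0.1036

Mismatches occur at site 14 (T→G), site 15 (A→T), site 21 (T→A).
p = 3/31 = 0.096774.
d = −0.75 · ln(1 − (4/3)·0.096774) = −0.75 · ln(0.870968) = −0.75 · (-0.138150) = 0.1036.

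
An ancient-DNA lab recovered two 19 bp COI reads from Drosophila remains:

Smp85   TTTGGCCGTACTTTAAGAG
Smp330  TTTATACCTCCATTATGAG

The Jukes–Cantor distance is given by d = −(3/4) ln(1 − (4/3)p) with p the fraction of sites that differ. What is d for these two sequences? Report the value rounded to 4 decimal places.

0.5068

The sequences differ at positions 4 (G/A), 5 (G/T), 6 (C/A), 8 (G/C), 10 (A/C), 12 (T/A), 16 (A/T).
p = 7/19 = 0.368421.
d = −0.75 · ln(1 − (4/3)·0.368421) = −0.75 · ln(0.508772) = −0.75 · (-0.675755) = 0.5068.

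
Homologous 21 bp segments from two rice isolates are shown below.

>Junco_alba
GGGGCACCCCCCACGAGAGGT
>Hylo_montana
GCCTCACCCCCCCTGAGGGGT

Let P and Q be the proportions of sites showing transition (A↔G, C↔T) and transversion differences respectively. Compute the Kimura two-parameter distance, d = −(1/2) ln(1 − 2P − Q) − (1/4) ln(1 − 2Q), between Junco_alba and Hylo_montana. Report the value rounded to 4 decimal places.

The sequences differ at positions 2 (G/C, transversion), 3 (G/C, transversion), 4 (G/T, transversion), 13 (A/C, transversion), 14 (C/T, transition), 18 (A/G, transition).
Of the 6 differences, 2 transitions and 4 transversions over 21 sites: P = 2/21 = 0.095238, Q = 4/21 = 0.190476.
d = −0.5·ln(0.619048) − 0.25·ln(0.619048) = −0.5·(-0.479572) − 0.25·(-0.479572) = 0.3597.

0.3597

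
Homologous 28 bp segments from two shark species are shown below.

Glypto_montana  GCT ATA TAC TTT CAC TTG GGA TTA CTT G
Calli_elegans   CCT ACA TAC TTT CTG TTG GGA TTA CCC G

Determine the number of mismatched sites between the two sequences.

6

Mismatches occur at site 1 (G/C), site 5 (T/C), site 14 (A/T), site 15 (C/G), site 26 (T/C), site 27 (T/C).
That gives 6 mismatches out of 28 aligned sites, so the Hamming distance is 6.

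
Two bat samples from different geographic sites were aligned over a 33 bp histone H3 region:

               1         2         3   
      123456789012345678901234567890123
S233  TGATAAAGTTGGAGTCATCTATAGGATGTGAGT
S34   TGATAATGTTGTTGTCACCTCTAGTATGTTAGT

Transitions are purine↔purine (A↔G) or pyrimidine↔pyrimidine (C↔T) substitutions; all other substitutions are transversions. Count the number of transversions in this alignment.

The sequences differ at positions 7 (A/T, transversion), 12 (G/T, transversion), 13 (A/T, transversion), 18 (T/C, transition), 21 (A/C, transversion), 25 (G/T, transversion), 30 (G/T, transversion).
Of the 7 differences, 1 transition and 6 transversions, so the answer is 6.

6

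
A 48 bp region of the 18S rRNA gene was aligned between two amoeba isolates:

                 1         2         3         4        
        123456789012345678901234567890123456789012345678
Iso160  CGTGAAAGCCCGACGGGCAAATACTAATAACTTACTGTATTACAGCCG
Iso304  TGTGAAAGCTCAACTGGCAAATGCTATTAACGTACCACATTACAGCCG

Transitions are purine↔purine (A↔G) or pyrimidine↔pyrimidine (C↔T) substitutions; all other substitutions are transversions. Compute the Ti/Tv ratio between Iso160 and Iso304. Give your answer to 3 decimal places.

The sequences differ at positions 1 (C/T, transition), 10 (C/T, transition), 12 (G/A, transition), 15 (G/T, transversion), 23 (A/G, transition), 27 (A/T, transversion), 32 (T/G, transversion), 36 (T/C, transition), 37 (G/A, transition), 38 (T/C, transition).
Of the 10 differences, 7 transitions and 3 transversions, so Ti/Tv = 7/3 = 2.333.

2.333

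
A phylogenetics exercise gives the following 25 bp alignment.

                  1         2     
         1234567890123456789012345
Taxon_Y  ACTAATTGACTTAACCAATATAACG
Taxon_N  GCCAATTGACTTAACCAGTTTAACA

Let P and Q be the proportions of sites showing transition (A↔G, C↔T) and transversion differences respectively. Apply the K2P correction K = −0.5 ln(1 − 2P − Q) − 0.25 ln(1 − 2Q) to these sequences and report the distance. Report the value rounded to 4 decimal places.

0.2440

Mismatches occur at site 1 (A→G, transition), site 3 (T→C, transition), site 18 (A→G, transition), site 20 (A→T, transversion), site 25 (G→A, transition).
Of the 5 differences, 4 transitions and 1 transversion over 25 sites: P = 4/25 = 0.160000, Q = 1/25 = 0.040000.
d = −0.5·ln(0.640000) − 0.25·ln(0.920000) = −0.5·(-0.446287) − 0.25·(-0.083382) = 0.2440.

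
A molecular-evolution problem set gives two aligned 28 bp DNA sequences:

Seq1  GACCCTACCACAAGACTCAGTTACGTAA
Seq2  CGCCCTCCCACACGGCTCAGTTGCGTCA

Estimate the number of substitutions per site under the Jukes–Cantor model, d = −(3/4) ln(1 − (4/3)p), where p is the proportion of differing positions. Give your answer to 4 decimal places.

0.3041

The sequences differ at positions 1 (G/C), 2 (A/G), 7 (A/C), 13 (A/C), 15 (A/G), 23 (A/G), 27 (A/C).
p = 7/28 = 0.250000.
d = −0.75 · ln(1 − (4/3)·0.250000) = −0.75 · ln(0.666667) = −0.75 · (-0.405465) = 0.3041.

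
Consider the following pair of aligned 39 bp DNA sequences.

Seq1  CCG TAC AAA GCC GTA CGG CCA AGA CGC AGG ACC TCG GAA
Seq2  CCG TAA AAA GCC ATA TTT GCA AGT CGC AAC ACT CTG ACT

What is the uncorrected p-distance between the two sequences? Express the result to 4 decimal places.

Mismatches occur at site 6 (C↔A), site 13 (G↔A), site 16 (C↔T), site 17 (G↔T), site 18 (G↔T), site 19 (C↔G), site 24 (A↔T), site 29 (G↔A), site 30 (G↔C), site 33 (C↔T), site 34 (T↔C), site 35 (C↔T), site 37 (G↔A), site 38 (A↔C), site 39 (A↔T).
There are 15 differences over 39 sites, so p = 15/39 = 0.3846.

0.3846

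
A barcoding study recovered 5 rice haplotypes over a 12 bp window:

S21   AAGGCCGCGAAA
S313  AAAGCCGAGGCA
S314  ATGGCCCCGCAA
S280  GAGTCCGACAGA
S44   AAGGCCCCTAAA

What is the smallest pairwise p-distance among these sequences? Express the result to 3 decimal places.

0.167

Pairwise Hamming distances:
  S21 vs S313: 4
  S21 vs S314: 3
  S21 vs S280: 5
  S21 vs S44: 2
  S313 vs S314: 6
  S313 vs S280: 6
  S313 vs S44: 6
  S314 vs S280: 8
  S314 vs S44: 3
  S280 vs S44: 6
The smallest is 2 mismatches, between S21 and S44; p = 2/12 = 0.167.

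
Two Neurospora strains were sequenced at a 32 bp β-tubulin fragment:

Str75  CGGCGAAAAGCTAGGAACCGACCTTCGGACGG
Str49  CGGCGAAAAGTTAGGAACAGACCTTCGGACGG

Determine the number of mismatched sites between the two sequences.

The sequences differ at positions 11 (C/T), 19 (C/A).
That gives 2 mismatches out of 32 aligned sites, so the Hamming distance is 2.

2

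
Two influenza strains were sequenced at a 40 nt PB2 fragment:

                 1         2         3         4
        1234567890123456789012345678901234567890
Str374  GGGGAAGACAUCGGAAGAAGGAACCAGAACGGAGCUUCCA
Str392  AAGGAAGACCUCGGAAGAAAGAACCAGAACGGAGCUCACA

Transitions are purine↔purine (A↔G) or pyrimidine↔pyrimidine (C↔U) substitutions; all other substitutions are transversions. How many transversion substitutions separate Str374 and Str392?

Mismatches occur at site 1 (G↔A, transition), site 2 (G↔A, transition), site 10 (A↔C, transversion), site 20 (G↔A, transition), site 37 (U↔C, transition), site 38 (C↔A, transversion).
Of the 6 differences, 4 transitions and 2 transversions, so the answer is 2.

2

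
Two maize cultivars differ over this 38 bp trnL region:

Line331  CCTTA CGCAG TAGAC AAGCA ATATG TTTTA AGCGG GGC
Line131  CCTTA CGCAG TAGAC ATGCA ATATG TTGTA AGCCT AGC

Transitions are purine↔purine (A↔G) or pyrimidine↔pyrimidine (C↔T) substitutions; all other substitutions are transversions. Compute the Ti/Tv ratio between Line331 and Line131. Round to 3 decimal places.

0.250

Mismatches occur at site 17 (A→T, transversion), site 28 (T→G, transversion), site 34 (G→C, transversion), site 35 (G→T, transversion), site 36 (G→A, transition).
Of the 5 differences, 1 transition and 4 transversions, so Ti/Tv = 1/4 = 0.250.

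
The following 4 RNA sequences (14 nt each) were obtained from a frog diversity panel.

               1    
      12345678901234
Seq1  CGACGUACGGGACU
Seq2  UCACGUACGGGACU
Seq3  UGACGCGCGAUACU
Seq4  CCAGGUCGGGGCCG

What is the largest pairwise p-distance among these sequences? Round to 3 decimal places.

Pairwise Hamming distances:
  Seq1 vs Seq2: 2
  Seq1 vs Seq3: 5
  Seq1 vs Seq4: 6
  Seq2 vs Seq3: 5
  Seq2 vs Seq4: 6
  Seq3 vs Seq4: 10
The largest is 10 mismatches, between Seq3 and Seq4; p = 10/14 = 0.714.

0.714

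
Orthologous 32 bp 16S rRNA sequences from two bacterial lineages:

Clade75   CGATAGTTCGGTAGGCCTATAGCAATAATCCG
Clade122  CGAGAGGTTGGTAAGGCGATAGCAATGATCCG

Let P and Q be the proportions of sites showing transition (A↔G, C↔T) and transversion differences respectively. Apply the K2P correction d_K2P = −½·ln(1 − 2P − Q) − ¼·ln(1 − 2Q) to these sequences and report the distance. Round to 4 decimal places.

Differing sites — 4:T/G (Tv); 7:T/G (Tv); 9:C/T (Ti); 14:G/A (Ti); 16:C/G (Tv); 18:T/G (Tv); 27:A/G (Ti).
Of the 7 differences, 3 transitions and 4 transversions over 32 sites: P = 3/32 = 0.093750, Q = 4/32 = 0.125000.
d = −0.5·ln(0.687500) − 0.25·ln(0.750000) = −0.5·(-0.374693) − 0.25·(-0.287682) = 0.2593.

0.2593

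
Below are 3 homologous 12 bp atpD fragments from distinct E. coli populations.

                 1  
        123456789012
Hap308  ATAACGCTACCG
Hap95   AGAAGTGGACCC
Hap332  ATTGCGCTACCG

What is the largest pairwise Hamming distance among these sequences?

8

Pairwise Hamming distances:
  Hap308 vs Hap95: 6
  Hap308 vs Hap332: 2
  Hap95 vs Hap332: 8
The largest is 8, between Hap95 and Hap332.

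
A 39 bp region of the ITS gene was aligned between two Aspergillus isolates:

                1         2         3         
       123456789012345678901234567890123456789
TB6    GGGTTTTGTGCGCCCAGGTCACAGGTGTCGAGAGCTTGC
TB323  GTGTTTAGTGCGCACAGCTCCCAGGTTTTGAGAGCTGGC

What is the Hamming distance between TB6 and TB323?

8

Differing sites — 2:G/T; 7:T/A; 14:C/A; 18:G/C; 21:A/C; 27:G/T; 29:C/T; 37:T/G.
That gives 8 mismatches out of 39 aligned sites, so the Hamming distance is 8.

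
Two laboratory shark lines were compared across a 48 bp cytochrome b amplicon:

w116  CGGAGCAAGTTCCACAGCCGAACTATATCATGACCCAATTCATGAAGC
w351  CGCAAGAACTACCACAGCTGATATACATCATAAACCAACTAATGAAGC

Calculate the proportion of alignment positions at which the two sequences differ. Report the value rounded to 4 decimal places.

Differing sites — 3:G/C; 5:G/A; 6:C/G; 9:G/C; 11:T/A; 19:C/T; 22:A/T; 23:C/A; 26:T/C; 32:G/A; 34:C/A; 39:T/C; 41:C/A.
There are 13 differences over 48 sites, so p = 13/48 = 0.2708.

0.2708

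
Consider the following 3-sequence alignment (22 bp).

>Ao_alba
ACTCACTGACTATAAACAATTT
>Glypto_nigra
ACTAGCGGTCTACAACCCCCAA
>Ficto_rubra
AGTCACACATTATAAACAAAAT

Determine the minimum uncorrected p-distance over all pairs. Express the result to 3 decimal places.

Pairwise Hamming distances:
  Ao_alba vs Glypto_nigra: 11
  Ao_alba vs Ficto_rubra: 6
  Glypto_nigra vs Ficto_rubra: 13
The smallest is 6 mismatches, between Ao_alba and Ficto_rubra; p = 6/22 = 0.273.

0.273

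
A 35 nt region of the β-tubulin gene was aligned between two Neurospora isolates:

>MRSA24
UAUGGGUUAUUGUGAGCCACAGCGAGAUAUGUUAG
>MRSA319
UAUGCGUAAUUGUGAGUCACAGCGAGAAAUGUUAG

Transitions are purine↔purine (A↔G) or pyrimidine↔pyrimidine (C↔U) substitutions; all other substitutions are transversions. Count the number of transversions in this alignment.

3

Differing sites — 5:G/C (Tv); 8:U/A (Tv); 17:C/U (Ti); 28:U/A (Tv).
Of the 4 differences, 1 transition and 3 transversions, so the answer is 3.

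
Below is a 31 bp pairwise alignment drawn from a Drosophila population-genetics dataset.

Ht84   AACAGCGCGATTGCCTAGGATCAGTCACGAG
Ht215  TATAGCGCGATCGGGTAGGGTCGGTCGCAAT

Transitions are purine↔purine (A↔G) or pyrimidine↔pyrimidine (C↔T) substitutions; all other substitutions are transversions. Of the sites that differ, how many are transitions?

Differing sites — 1:A/T (Tv); 3:C/T (Ti); 12:T/C (Ti); 14:C/G (Tv); 15:C/G (Tv); 20:A/G (Ti); 23:A/G (Ti); 27:A/G (Ti); 29:G/A (Ti); 31:G/T (Tv).
Of the 10 differences, 6 transitions and 4 transversions, so the answer is 6.

6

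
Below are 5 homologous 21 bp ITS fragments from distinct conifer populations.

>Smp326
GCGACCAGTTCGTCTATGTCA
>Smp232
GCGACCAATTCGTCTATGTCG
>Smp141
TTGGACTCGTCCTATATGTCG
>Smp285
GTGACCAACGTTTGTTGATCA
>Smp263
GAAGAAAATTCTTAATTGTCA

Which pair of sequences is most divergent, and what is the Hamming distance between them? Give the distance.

14

Pairwise Hamming distances:
  Smp326 vs Smp232: 2
  Smp326 vs Smp141: 10
  Smp326 vs Smp285: 10
  Smp326 vs Smp263: 10
  Smp232 vs Smp141: 9
  Smp232 vs Smp285: 10
  Smp232 vs Smp263: 10
  Smp141 vs Smp285: 14
  Smp141 vs Smp263: 11
  Smp285 vs Smp263: 12
The largest is 14, between Smp141 and Smp285.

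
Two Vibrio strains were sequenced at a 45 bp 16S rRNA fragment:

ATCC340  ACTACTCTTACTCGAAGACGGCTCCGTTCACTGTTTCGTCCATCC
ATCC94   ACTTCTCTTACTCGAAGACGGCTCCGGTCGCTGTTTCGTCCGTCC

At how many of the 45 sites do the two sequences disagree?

The sequences differ at positions 4 (A/T), 27 (T/G), 30 (A/G), 42 (A/G).
That gives 4 mismatches out of 45 aligned sites, so the Hamming distance is 4.

4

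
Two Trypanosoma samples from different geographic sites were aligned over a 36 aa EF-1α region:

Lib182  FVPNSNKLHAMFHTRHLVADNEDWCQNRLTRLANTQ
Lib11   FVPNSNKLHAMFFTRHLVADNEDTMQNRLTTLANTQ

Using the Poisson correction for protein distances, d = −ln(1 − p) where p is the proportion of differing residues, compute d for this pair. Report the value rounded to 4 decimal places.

0.1178

The sequences differ at positions 13 (H/F), 24 (W/T), 25 (C/M), 31 (R/T).
p = 4/36 = 0.111111.
d = −ln(1 − 0.111111) = −ln(0.888889) = 0.1178.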